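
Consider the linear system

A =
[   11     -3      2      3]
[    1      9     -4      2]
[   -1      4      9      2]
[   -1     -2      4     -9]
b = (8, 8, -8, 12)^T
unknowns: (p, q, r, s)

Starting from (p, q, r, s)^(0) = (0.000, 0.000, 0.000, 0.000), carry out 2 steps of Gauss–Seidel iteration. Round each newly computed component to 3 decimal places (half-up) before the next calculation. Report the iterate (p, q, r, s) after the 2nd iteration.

Iteration 1:
  p = (8 - (-3)·0.000 - (2)·0.000 - (3)·0.000) / (11) = 0.727
  q = (8 - (1)·0.727 - (-4)·0.000 - (2)·0.000) / (9) = 0.808
  r = (-8 - (-1)·0.727 - (4)·0.808 - (2)·0.000) / (9) = -1.167
  s = (12 - (-1)·0.727 - (-2)·0.808 - (4)·-1.167) / (-9) = -2.112
Iteration 2:
  p = (8 - (-3)·0.808 - (2)·-1.167 - (3)·-2.112) / (11) = 1.736
  q = (8 - (1)·1.736 - (-4)·-1.167 - (2)·-2.112) / (9) = 0.647
  r = (-8 - (-1)·1.736 - (4)·0.647 - (2)·-2.112) / (9) = -0.514
  s = (12 - (-1)·1.736 - (-2)·0.647 - (4)·-0.514) / (-9) = -1.898

(1.736, 0.647, -0.514, -1.898)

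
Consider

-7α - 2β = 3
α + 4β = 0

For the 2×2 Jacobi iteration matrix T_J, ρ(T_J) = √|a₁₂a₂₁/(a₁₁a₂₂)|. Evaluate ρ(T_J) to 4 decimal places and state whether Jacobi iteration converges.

0.2673

a₁₂a₂₁/(a₁₁a₂₂) = (-2)·(1) / ((-7)·(4)) = 0.071429
ρ = √|0.071429| = √0.071429 = 0.2673
ρ < 1, so Jacobi converges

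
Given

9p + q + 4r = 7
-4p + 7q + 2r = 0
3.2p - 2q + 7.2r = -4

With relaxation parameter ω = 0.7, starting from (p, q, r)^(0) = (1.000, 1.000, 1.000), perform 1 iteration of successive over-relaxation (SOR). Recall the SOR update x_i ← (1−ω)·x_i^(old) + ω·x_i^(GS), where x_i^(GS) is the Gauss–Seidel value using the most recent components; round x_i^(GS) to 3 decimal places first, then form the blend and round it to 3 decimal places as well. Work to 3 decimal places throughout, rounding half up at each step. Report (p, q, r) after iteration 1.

Iteration 1:
  p: GS value = (7 - (1)·1.000 - (4)·1.000) / (9) = 0.222;  p ← (1−ω)·1.000 + ω·0.222 = 0.455
  q: GS value = (0 - (-4)·0.455 - (2)·1.000) / (7) = -0.026;  q ← (1−ω)·1.000 + ω·-0.026 = 0.282
  r: GS value = (-4 - (3.2)·0.455 - (-2)·0.282) / (7.2) = -0.679;  r ← (1−ω)·1.000 + ω·-0.679 = -0.175

(0.455, 0.282, -0.175)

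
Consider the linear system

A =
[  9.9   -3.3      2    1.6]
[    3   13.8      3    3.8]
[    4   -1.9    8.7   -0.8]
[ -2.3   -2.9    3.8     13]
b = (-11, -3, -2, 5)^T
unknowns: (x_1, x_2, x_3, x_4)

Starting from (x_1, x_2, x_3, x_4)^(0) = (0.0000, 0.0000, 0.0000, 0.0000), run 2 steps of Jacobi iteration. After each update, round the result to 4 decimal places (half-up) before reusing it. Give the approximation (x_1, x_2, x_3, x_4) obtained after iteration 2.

(-1.1993, -0.0318, 0.2689, 0.2067)

Iteration 1:
  x_1 = (-11 - (-3.3)·0.0000 - (2)·0.0000 - (1.6)·0.0000) / (9.9) = -1.1111
  x_2 = (-3 - (3)·0.0000 - (3)·0.0000 - (3.8)·0.0000) / (13.8) = -0.2174
  x_3 = (-2 - (4)·0.0000 - (-1.9)·0.0000 - (-0.8)·0.0000) / (8.7) = -0.2299
  x_4 = (5 - (-2.3)·0.0000 - (-2.9)·0.0000 - (3.8)·0.0000) / (13) = 0.3846
Iteration 2:
  x_1 = (-11 - (-3.3)·-0.2174 - (2)·-0.2299 - (1.6)·0.3846) / (9.9) = -1.1993
  x_2 = (-3 - (3)·-1.1111 - (3)·-0.2299 - (3.8)·0.3846) / (13.8) = -0.0318
  x_3 = (-2 - (4)·-1.1111 - (-1.9)·-0.2174 - (-0.8)·0.3846) / (8.7) = 0.2689
  x_4 = (5 - (-2.3)·-1.1111 - (-2.9)·-0.2174 - (3.8)·-0.2299) / (13) = 0.2067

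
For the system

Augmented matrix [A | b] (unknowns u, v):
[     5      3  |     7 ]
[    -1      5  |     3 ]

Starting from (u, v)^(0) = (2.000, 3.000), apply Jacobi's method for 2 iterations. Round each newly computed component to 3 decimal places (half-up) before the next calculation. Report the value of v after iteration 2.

0.520

Iteration 1:
  u = (7 - (3)·3.000) / (5) = -0.400
  v = (3 - (-1)·2.000) / (5) = 1.000
Iteration 2:
  u = (7 - (3)·1.000) / (5) = 0.800
  v = (3 - (-1)·-0.400) / (5) = 0.520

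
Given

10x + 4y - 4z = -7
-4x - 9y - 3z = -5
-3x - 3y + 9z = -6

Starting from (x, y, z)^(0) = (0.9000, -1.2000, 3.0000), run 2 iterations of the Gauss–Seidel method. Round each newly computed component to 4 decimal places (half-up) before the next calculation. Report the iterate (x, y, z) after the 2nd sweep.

(-0.6013, 1.0339, -0.5225)

Iteration 1:
  x = (-7 - (4)·-1.2000 - (-4)·3.0000) / (10) = 0.9800
  y = (-5 - (-4)·0.9800 - (-3)·3.0000) / (-9) = -0.8800
  z = (-6 - (-3)·0.9800 - (-3)·-0.8800) / (9) = -0.6333
Iteration 2:
  x = (-7 - (4)·-0.8800 - (-4)·-0.6333) / (10) = -0.6013
  y = (-5 - (-4)·-0.6013 - (-3)·-0.6333) / (-9) = 1.0339
  z = (-6 - (-3)·-0.6013 - (-3)·1.0339) / (9) = -0.5225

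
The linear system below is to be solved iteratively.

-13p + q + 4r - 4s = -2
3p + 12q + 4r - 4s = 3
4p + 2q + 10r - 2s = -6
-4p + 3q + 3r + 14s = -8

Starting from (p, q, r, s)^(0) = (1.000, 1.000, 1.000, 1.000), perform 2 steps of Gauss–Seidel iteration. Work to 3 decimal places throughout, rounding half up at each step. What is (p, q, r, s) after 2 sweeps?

Iteration 1:
  p = (-2 - (1)·1.000 - (4)·1.000 - (-4)·1.000) / (-13) = 0.231
  q = (3 - (3)·0.231 - (4)·1.000 - (-4)·1.000) / (12) = 0.192
  r = (-6 - (4)·0.231 - (2)·0.192 - (-2)·1.000) / (10) = -0.531
  s = (-8 - (-4)·0.231 - (3)·0.192 - (3)·-0.531) / (14) = -0.433
Iteration 2:
  p = (-2 - (1)·0.192 - (4)·-0.531 - (-4)·-0.433) / (-13) = 0.138
  q = (3 - (3)·0.138 - (4)·-0.531 - (-4)·-0.433) / (12) = 0.248
  r = (-6 - (4)·0.138 - (2)·0.248 - (-2)·-0.433) / (10) = -0.791
  s = (-8 - (-4)·0.138 - (3)·0.248 - (3)·-0.791) / (14) = -0.416

(0.138, 0.248, -0.791, -0.416)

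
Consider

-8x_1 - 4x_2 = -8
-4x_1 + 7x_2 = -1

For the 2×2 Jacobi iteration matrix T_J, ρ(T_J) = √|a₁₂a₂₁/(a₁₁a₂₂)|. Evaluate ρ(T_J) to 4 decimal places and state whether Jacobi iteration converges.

a₁₂a₂₁/(a₁₁a₂₂) = (-4)·(-4) / ((-8)·(7)) = -0.285714
ρ = √|-0.285714| = √0.285714 = 0.5345
ρ < 1, so Jacobi converges

0.5345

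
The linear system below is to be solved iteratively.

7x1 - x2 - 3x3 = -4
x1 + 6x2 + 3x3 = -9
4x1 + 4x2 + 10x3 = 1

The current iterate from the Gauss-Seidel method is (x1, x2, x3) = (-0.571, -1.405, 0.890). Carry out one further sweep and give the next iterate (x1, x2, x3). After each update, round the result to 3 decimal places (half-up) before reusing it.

One sweep:
  x1 = (-4 - (-1)·-1.405 - (-3)·0.890) / (7) = -0.391
  x2 = (-9 - (1)·-0.391 - (3)·0.890) / (6) = -1.880
  x3 = (1 - (4)·-0.391 - (4)·-1.880) / (10) = 1.008

(-0.391, -1.880, 1.008)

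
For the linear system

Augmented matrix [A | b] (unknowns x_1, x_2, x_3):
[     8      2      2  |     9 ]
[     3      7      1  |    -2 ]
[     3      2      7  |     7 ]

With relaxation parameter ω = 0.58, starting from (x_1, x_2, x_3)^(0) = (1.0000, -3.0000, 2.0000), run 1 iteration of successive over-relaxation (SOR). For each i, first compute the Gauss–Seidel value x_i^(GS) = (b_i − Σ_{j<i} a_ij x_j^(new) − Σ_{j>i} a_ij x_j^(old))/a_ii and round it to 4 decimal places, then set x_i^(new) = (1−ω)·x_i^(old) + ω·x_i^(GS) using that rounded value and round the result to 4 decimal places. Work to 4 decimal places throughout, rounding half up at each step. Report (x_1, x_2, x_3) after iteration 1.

Iteration 1:
  x_1: GS value = (9 - (2)·-3.0000 - (2)·2.0000) / (8) = 1.3750;  x_1 ← (1−ω)·1.0000 + ω·1.3750 = 1.2175
  x_2: GS value = (-2 - (3)·1.2175 - (1)·2.0000) / (7) = -1.0932;  x_2 ← (1−ω)·-3.0000 + ω·-1.0932 = -1.8941
  x_3: GS value = (7 - (3)·1.2175 - (2)·-1.8941) / (7) = 1.0194;  x_3 ← (1−ω)·2.0000 + ω·1.0194 = 1.4313

(1.2175, -1.8941, 1.4313)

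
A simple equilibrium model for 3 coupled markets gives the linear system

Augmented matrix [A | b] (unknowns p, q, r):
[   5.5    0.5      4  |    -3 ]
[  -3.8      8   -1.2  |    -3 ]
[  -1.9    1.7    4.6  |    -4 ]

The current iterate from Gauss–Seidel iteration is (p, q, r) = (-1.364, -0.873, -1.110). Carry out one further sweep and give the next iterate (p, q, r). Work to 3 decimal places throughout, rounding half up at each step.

(0.341, -0.380, -0.588)

One sweep:
  p = (-3 - (0.5)·-0.873 - (4)·-1.110) / (5.5) = 0.341
  q = (-3 - (-3.8)·0.341 - (-1.2)·-1.110) / (8) = -0.380
  r = (-4 - (-1.9)·0.341 - (1.7)·-0.380) / (4.6) = -0.588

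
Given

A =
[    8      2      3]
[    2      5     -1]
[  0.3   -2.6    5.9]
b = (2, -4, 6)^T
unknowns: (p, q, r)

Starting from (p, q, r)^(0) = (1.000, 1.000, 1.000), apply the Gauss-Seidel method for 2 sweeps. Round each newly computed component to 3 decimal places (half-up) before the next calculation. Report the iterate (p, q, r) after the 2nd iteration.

Iteration 1:
  p = (2 - (2)·1.000 - (3)·1.000) / (8) = -0.375
  q = (-4 - (2)·-0.375 - (-1)·1.000) / (5) = -0.450
  r = (6 - (0.3)·-0.375 - (-2.6)·-0.450) / (5.9) = 0.838
Iteration 2:
  p = (2 - (2)·-0.450 - (3)·0.838) / (8) = 0.048
  q = (-4 - (2)·0.048 - (-1)·0.838) / (5) = -0.652
  r = (6 - (0.3)·0.048 - (-2.6)·-0.652) / (5.9) = 0.727

(0.048, -0.652, 0.727)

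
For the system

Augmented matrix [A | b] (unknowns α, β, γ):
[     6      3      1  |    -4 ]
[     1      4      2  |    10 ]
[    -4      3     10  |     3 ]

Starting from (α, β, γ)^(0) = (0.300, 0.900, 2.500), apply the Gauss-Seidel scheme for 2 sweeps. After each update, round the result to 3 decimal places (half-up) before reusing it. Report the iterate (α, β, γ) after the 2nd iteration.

(-1.349, 3.239, -1.211)

Iteration 1:
  α = (-4 - (3)·0.900 - (1)·2.500) / (6) = -1.533
  β = (10 - (1)·-1.533 - (2)·2.500) / (4) = 1.633
  γ = (3 - (-4)·-1.533 - (3)·1.633) / (10) = -0.803
Iteration 2:
  α = (-4 - (3)·1.633 - (1)·-0.803) / (6) = -1.349
  β = (10 - (1)·-1.349 - (2)·-0.803) / (4) = 3.239
  γ = (3 - (-4)·-1.349 - (3)·3.239) / (10) = -1.211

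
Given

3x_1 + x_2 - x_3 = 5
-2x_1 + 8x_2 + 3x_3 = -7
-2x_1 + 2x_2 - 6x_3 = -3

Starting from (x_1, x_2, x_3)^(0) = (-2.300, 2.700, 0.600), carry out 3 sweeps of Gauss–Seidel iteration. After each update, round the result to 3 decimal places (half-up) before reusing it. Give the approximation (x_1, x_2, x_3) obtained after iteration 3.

Iteration 1:
  x_1 = (5 - (1)·2.700 - (-1)·0.600) / (3) = 0.967
  x_2 = (-7 - (-2)·0.967 - (3)·0.600) / (8) = -0.858
  x_3 = (-3 - (-2)·0.967 - (2)·-0.858) / (-6) = -0.108
Iteration 2:
  x_1 = (5 - (1)·-0.858 - (-1)·-0.108) / (3) = 1.917
  x_2 = (-7 - (-2)·1.917 - (3)·-0.108) / (8) = -0.355
  x_3 = (-3 - (-2)·1.917 - (2)·-0.355) / (-6) = -0.257
Iteration 3:
  x_1 = (5 - (1)·-0.355 - (-1)·-0.257) / (3) = 1.699
  x_2 = (-7 - (-2)·1.699 - (3)·-0.257) / (8) = -0.354
  x_3 = (-3 - (-2)·1.699 - (2)·-0.354) / (-6) = -0.184

(1.699, -0.354, -0.184)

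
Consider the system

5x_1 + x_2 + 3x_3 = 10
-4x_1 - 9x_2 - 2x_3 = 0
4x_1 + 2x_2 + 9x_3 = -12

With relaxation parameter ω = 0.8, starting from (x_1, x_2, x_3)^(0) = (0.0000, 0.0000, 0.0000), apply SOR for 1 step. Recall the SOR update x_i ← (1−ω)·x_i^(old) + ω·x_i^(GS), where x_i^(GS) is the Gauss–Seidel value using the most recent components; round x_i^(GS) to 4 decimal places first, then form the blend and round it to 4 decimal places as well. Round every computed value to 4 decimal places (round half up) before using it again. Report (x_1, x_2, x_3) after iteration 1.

(1.6000, -0.5689, -1.5344)

Iteration 1:
  x_1: GS value = (10 - (1)·0.0000 - (3)·0.0000) / (5) = 2.0000;  x_1 ← (1−ω)·0.0000 + ω·2.0000 = 1.6000
  x_2: GS value = (0 - (-4)·1.6000 - (-2)·0.0000) / (-9) = -0.7111;  x_2 ← (1−ω)·0.0000 + ω·-0.7111 = -0.5689
  x_3: GS value = (-12 - (4)·1.6000 - (2)·-0.5689) / (9) = -1.9180;  x_3 ← (1−ω)·0.0000 + ω·-1.9180 = -1.5344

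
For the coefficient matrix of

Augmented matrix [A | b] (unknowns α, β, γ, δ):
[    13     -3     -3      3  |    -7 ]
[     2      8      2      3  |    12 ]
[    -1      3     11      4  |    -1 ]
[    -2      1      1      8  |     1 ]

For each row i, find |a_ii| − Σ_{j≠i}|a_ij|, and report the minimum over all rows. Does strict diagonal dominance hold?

1

row 1: |13| − (3+3+3) = 4
row 2: |8| − (2+2+3) = 1
row 3: |11| − (1+3+4) = 3
row 4: |8| − (2+1+1) = 4
minimum over rows = 1 → strictly diagonally dominant (convergence guaranteed)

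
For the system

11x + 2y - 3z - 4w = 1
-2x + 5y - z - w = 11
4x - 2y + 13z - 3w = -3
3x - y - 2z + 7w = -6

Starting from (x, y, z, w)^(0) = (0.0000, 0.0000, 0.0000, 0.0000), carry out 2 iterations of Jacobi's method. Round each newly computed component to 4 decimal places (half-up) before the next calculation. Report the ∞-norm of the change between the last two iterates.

Iteration 1:
  x = (1 - (2)·0.0000 - (-3)·0.0000 - (-4)·0.0000) / (11) = 0.0909
  y = (11 - (-2)·0.0000 - (-1)·0.0000 - (-1)·0.0000) / (5) = 2.2000
  z = (-3 - (4)·0.0000 - (-2)·0.0000 - (-3)·0.0000) / (13) = -0.2308
  w = (-6 - (3)·0.0000 - (-1)·0.0000 - (-2)·0.0000) / (7) = -0.8571
Iteration 2:
  x = (1 - (2)·2.2000 - (-3)·-0.2308 - (-4)·-0.8571) / (11) = -0.6837
  y = (11 - (-2)·0.0909 - (-1)·-0.2308 - (-1)·-0.8571) / (5) = 2.0188
  z = (-3 - (4)·0.0909 - (-2)·2.2000 - (-3)·-0.8571) / (13) = -0.1181
  w = (-6 - (3)·0.0909 - (-1)·2.2000 - (-2)·-0.2308) / (7) = -0.6478
Change: (-0.7746, -0.1812, 0.1127, 0.2093) → max |·| = 0.7746

0.7746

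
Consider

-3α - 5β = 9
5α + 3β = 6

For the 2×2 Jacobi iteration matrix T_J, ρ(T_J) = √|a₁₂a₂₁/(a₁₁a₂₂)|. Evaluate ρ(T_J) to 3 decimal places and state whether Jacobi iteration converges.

1.667

a₁₂a₂₁/(a₁₁a₂₂) = (-5)·(5) / ((-3)·(3)) = 2.777778
ρ = √|2.777778| = √2.777778 = 1.667
ρ > 1, so Jacobi diverges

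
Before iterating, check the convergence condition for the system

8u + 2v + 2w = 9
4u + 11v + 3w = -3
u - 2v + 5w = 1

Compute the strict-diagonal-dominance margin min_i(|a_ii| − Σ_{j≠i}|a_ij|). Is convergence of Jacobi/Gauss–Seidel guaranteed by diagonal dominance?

2

row 1: |8| − (2+2) = 4
row 2: |11| − (4+3) = 4
row 3: |5| − (1+2) = 2
minimum over rows = 2 → strictly diagonally dominant (convergence guaranteed)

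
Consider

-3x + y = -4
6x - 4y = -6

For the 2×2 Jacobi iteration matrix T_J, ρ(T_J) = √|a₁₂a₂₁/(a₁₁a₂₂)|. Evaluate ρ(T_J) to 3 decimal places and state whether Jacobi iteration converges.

0.707

a₁₂a₂₁/(a₁₁a₂₂) = (1)·(6) / ((-3)·(-4)) = 0.500000
ρ = √|0.500000| = √0.500000 = 0.707
ρ < 1, so Jacobi converges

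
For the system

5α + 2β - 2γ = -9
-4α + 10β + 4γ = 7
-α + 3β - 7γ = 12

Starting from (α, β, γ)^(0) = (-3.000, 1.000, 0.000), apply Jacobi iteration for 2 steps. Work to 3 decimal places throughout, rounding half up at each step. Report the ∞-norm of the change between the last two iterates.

Iteration 1:
  α = (-9 - (2)·1.000 - (-2)·0.000) / (5) = -2.200
  β = (7 - (-4)·-3.000 - (4)·0.000) / (10) = -0.500
  γ = (12 - (-1)·-3.000 - (3)·1.000) / (-7) = -0.857
Iteration 2:
  α = (-9 - (2)·-0.500 - (-2)·-0.857) / (5) = -1.943
  β = (7 - (-4)·-2.200 - (4)·-0.857) / (10) = 0.163
  γ = (12 - (-1)·-2.200 - (3)·-0.500) / (-7) = -1.614
Change: (0.257, 0.663, -0.757) → max |·| = 0.757

0.757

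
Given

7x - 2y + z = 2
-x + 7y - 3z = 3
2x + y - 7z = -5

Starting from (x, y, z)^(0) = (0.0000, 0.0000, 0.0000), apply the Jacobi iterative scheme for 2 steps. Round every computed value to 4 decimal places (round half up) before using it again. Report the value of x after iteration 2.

0.3061

Iteration 1:
  x = (2 - (-2)·0.0000 - (1)·0.0000) / (7) = 0.2857
  y = (3 - (-1)·0.0000 - (-3)·0.0000) / (7) = 0.4286
  z = (-5 - (2)·0.0000 - (1)·0.0000) / (-7) = 0.7143
Iteration 2:
  x = (2 - (-2)·0.4286 - (1)·0.7143) / (7) = 0.3061
  y = (3 - (-1)·0.2857 - (-3)·0.7143) / (7) = 0.7755
  z = (-5 - (2)·0.2857 - (1)·0.4286) / (-7) = 0.8571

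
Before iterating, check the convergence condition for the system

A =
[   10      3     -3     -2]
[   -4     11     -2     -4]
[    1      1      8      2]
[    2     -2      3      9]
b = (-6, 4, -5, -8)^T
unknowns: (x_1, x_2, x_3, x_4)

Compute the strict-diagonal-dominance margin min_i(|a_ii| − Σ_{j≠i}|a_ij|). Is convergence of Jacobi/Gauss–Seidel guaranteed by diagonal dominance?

1

row 1: |10| − (3+3+2) = 2
row 2: |11| − (4+2+4) = 1
row 3: |8| − (1+1+2) = 4
row 4: |9| − (2+2+3) = 2
minimum over rows = 1 → strictly diagonally dominant (convergence guaranteed)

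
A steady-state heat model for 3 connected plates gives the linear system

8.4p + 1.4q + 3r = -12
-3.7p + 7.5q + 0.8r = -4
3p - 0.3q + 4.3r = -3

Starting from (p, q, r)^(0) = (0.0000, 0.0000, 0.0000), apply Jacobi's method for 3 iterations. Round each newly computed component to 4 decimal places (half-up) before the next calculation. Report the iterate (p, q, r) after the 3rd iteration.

Iteration 1:
  p = (-12 - (1.4)·0.0000 - (3)·0.0000) / (8.4) = -1.4286
  q = (-4 - (-3.7)·0.0000 - (0.8)·0.0000) / (7.5) = -0.5333
  r = (-3 - (3)·0.0000 - (-0.3)·0.0000) / (4.3) = -0.6977
Iteration 2:
  p = (-12 - (1.4)·-0.5333 - (3)·-0.6977) / (8.4) = -1.0905
  q = (-4 - (-3.7)·-1.4286 - (0.8)·-0.6977) / (7.5) = -1.1637
  r = (-3 - (3)·-1.4286 - (-0.3)·-0.5333) / (4.3) = 0.2618
Iteration 3:
  p = (-12 - (1.4)·-1.1637 - (3)·0.2618) / (8.4) = -1.3281
  q = (-4 - (-3.7)·-1.0905 - (0.8)·0.2618) / (7.5) = -1.0992
  r = (-3 - (3)·-1.0905 - (-0.3)·-1.1637) / (4.3) = -0.0180

(-1.3281, -1.0992, -0.0180)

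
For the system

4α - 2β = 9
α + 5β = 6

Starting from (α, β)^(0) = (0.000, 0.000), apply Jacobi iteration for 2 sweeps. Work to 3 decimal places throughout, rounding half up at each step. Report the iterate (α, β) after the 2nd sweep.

(2.850, 0.750)

Iteration 1:
  α = (9 - (-2)·0.000) / (4) = 2.250
  β = (6 - (1)·0.000) / (5) = 1.200
Iteration 2:
  α = (9 - (-2)·1.200) / (4) = 2.850
  β = (6 - (1)·2.250) / (5) = 0.750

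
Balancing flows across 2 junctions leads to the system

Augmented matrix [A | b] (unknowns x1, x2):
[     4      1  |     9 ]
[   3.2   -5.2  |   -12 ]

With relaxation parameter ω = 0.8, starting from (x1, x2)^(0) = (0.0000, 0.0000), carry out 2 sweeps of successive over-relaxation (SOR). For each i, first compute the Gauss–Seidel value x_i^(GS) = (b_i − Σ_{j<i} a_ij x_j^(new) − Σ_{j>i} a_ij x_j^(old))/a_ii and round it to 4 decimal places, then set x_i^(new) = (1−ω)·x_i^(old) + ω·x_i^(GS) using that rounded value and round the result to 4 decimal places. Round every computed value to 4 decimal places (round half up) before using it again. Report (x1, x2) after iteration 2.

Iteration 1:
  x1: GS value = (9 - (1)·0.0000) / (4) = 2.2500;  x1 ← (1−ω)·0.0000 + ω·2.2500 = 1.8000
  x2: GS value = (-12 - (3.2)·1.8000) / (-5.2) = 3.4154;  x2 ← (1−ω)·0.0000 + ω·3.4154 = 2.7323
Iteration 2:
  x1: GS value = (9 - (1)·2.7323) / (4) = 1.5669;  x1 ← (1−ω)·1.8000 + ω·1.5669 = 1.6135
  x2: GS value = (-12 - (3.2)·1.6135) / (-5.2) = 3.3006;  x2 ← (1−ω)·2.7323 + ω·3.3006 = 3.1869

(1.6135, 3.1869)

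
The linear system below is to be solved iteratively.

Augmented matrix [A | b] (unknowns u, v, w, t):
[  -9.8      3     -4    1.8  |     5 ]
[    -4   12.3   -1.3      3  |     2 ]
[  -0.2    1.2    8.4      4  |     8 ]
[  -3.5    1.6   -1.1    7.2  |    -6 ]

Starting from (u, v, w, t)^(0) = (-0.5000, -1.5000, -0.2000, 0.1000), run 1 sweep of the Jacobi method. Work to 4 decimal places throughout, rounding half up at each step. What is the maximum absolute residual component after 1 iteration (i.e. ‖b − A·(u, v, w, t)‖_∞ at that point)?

2.8421

Iteration 1:
  u = (5 - (3)·-1.5000 - (-4)·-0.2000 - (1.8)·0.1000) / (-9.8) = -0.8694
  v = (2 - (-4)·-0.5000 - (-1.3)·-0.2000 - (3)·0.1000) / (12.3) = -0.0455
  w = (8 - (-0.2)·-0.5000 - (1.2)·-1.5000 - (4)·0.1000) / (8.4) = 1.1071
  t = (-6 - (-3.5)·-0.5000 - (1.6)·-1.5000 - (-1.1)·-0.2000) / (7.2) = -0.7736
Residual b − A·x = (2.4373, 2.8421, 1.6755, -2.1824); ∞-norm = 2.8421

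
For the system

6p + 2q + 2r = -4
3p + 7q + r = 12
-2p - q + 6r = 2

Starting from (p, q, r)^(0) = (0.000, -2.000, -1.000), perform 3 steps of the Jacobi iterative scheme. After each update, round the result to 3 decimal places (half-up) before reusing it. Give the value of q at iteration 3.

Iteration 1:
  p = (-4 - (2)·-2.000 - (2)·-1.000) / (6) = 0.333
  q = (12 - (3)·0.000 - (1)·-1.000) / (7) = 1.857
  r = (2 - (-2)·0.000 - (-1)·-2.000) / (6) = 0.000
Iteration 2:
  p = (-4 - (2)·1.857 - (2)·0.000) / (6) = -1.286
  q = (12 - (3)·0.333 - (1)·0.000) / (7) = 1.572
  r = (2 - (-2)·0.333 - (-1)·1.857) / (6) = 0.754
Iteration 3:
  p = (-4 - (2)·1.572 - (2)·0.754) / (6) = -1.442
  q = (12 - (3)·-1.286 - (1)·0.754) / (7) = 2.158
  r = (2 - (-2)·-1.286 - (-1)·1.572) / (6) = 0.167

2.158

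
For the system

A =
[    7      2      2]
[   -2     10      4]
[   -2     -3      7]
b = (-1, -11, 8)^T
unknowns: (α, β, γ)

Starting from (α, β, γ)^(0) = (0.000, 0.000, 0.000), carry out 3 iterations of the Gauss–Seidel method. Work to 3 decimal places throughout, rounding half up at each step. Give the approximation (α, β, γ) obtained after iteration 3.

Iteration 1:
  α = (-1 - (2)·0.000 - (2)·0.000) / (7) = -0.143
  β = (-11 - (-2)·-0.143 - (4)·0.000) / (10) = -1.129
  γ = (8 - (-2)·-0.143 - (-3)·-1.129) / (7) = 0.618
Iteration 2:
  α = (-1 - (2)·-1.129 - (2)·0.618) / (7) = 0.003
  β = (-11 - (-2)·0.003 - (4)·0.618) / (10) = -1.347
  γ = (8 - (-2)·0.003 - (-3)·-1.347) / (7) = 0.566
Iteration 3:
  α = (-1 - (2)·-1.347 - (2)·0.566) / (7) = 0.080
  β = (-11 - (-2)·0.080 - (4)·0.566) / (10) = -1.310
  γ = (8 - (-2)·0.080 - (-3)·-1.310) / (7) = 0.604

(0.080, -1.310, 0.604)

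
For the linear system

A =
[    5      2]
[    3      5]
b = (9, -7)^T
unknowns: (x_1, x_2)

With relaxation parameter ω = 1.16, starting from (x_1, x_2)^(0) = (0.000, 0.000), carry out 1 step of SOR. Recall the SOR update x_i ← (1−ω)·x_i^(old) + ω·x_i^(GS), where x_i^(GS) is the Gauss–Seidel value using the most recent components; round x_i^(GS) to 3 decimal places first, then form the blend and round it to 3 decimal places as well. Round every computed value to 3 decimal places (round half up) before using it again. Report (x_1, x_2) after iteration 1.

(2.088, -3.077)

Iteration 1:
  x_1: GS value = (9 - (2)·0.000) / (5) = 1.800;  x_1 ← (1−ω)·0.000 + ω·1.800 = 2.088
  x_2: GS value = (-7 - (3)·2.088) / (5) = -2.653;  x_2 ← (1−ω)·0.000 + ω·-2.653 = -3.077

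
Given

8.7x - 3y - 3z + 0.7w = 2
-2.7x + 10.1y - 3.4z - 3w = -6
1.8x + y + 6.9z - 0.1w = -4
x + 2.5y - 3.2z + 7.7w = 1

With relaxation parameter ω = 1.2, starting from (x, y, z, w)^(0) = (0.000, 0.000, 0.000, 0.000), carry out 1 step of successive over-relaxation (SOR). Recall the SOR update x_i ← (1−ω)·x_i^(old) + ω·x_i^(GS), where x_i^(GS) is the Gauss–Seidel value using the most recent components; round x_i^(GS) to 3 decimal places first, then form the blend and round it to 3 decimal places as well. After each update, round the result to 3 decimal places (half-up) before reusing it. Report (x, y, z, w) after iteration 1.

(0.276, -0.624, -0.673, 0.020)

Iteration 1:
  x: GS value = (2 - (-3)·0.000 - (-3)·0.000 - (0.7)·0.000) / (8.7) = 0.230;  x ← (1−ω)·0.000 + ω·0.230 = 0.276
  y: GS value = (-6 - (-2.7)·0.276 - (-3.4)·0.000 - (-3)·0.000) / (10.1) = -0.520;  y ← (1−ω)·0.000 + ω·-0.520 = -0.624
  z: GS value = (-4 - (1.8)·0.276 - (1)·-0.624 - (-0.1)·0.000) / (6.9) = -0.561;  z ← (1−ω)·0.000 + ω·-0.561 = -0.673
  w: GS value = (1 - (1)·0.276 - (2.5)·-0.624 - (-3.2)·-0.673) / (7.7) = 0.017;  w ← (1−ω)·0.000 + ω·0.017 = 0.020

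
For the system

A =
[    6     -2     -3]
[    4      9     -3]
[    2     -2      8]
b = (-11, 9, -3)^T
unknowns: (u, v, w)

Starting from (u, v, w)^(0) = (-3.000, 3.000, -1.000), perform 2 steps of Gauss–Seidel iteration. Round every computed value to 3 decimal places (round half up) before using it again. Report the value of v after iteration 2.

Iteration 1:
  u = (-11 - (-2)·3.000 - (-3)·-1.000) / (6) = -1.333
  v = (9 - (4)·-1.333 - (-3)·-1.000) / (9) = 1.259
  w = (-3 - (2)·-1.333 - (-2)·1.259) / (8) = 0.273
Iteration 2:
  u = (-11 - (-2)·1.259 - (-3)·0.273) / (6) = -1.277
  v = (9 - (4)·-1.277 - (-3)·0.273) / (9) = 1.659
  w = (-3 - (2)·-1.277 - (-2)·1.659) / (8) = 0.359

1.659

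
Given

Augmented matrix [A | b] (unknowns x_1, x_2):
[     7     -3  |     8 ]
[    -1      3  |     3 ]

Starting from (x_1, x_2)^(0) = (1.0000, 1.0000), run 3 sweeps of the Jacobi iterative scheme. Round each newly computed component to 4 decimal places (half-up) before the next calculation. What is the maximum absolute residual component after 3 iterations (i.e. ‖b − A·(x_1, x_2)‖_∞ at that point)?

0.1429

Iteration 1:
  x_1 = (8 - (-3)·1.0000) / (7) = 1.5714
  x_2 = (3 - (-1)·1.0000) / (3) = 1.3333
Iteration 2:
  x_1 = (8 - (-3)·1.3333) / (7) = 1.7143
  x_2 = (3 - (-1)·1.5714) / (3) = 1.5238
Iteration 3:
  x_1 = (8 - (-3)·1.5238) / (7) = 1.7959
  x_2 = (3 - (-1)·1.7143) / (3) = 1.5714
Residual b − A·x = (0.1429, 0.0817); ∞-norm = 0.1429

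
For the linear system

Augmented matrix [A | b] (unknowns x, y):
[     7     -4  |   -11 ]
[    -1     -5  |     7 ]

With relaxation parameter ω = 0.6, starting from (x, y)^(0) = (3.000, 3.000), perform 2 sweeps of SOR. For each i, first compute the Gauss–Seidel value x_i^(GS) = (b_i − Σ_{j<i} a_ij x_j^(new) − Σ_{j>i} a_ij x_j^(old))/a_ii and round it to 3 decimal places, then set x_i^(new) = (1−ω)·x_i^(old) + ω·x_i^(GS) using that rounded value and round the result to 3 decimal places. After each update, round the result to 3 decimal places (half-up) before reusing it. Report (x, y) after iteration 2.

(-0.358, -0.714)

Iteration 1:
  x: GS value = (-11 - (-4)·3.000) / (7) = 0.143;  x ← (1−ω)·3.000 + ω·0.143 = 1.286
  y: GS value = (7 - (-1)·1.286) / (-5) = -1.657;  y ← (1−ω)·3.000 + ω·-1.657 = 0.206
Iteration 2:
  x: GS value = (-11 - (-4)·0.206) / (7) = -1.454;  x ← (1−ω)·1.286 + ω·-1.454 = -0.358
  y: GS value = (7 - (-1)·-0.358) / (-5) = -1.328;  y ← (1−ω)·0.206 + ω·-1.328 = -0.714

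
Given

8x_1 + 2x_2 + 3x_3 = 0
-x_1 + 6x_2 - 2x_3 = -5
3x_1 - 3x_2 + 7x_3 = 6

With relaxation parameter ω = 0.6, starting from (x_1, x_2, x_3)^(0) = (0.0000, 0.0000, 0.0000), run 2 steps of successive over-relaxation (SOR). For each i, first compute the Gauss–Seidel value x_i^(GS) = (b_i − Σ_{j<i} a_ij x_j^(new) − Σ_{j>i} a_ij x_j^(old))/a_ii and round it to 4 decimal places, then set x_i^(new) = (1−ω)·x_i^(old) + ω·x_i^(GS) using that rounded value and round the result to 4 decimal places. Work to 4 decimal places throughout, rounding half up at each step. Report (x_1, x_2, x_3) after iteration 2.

Iteration 1:
  x_1: GS value = (0 - (2)·0.0000 - (3)·0.0000) / (8) = 0.0000;  x_1 ← (1−ω)·0.0000 + ω·0.0000 = 0.0000
  x_2: GS value = (-5 - (-1)·0.0000 - (-2)·0.0000) / (6) = -0.8333;  x_2 ← (1−ω)·0.0000 + ω·-0.8333 = -0.5000
  x_3: GS value = (6 - (3)·0.0000 - (-3)·-0.5000) / (7) = 0.6429;  x_3 ← (1−ω)·0.0000 + ω·0.6429 = 0.3857
Iteration 2:
  x_1: GS value = (0 - (2)·-0.5000 - (3)·0.3857) / (8) = -0.0196;  x_1 ← (1−ω)·0.0000 + ω·-0.0196 = -0.0118
  x_2: GS value = (-5 - (-1)·-0.0118 - (-2)·0.3857) / (6) = -0.7067;  x_2 ← (1−ω)·-0.5000 + ω·-0.7067 = -0.6240
  x_3: GS value = (6 - (3)·-0.0118 - (-3)·-0.6240) / (7) = 0.5948;  x_3 ← (1−ω)·0.3857 + ω·0.5948 = 0.5112

(-0.0118, -0.6240, 0.5112)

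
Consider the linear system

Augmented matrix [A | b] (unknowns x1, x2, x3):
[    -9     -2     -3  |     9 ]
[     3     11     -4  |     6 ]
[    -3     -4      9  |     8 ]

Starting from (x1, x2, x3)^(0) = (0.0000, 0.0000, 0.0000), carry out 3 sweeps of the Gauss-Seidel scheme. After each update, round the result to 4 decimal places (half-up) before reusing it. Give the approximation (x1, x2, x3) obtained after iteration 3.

(-1.6071, 1.3344, 0.9463)

Iteration 1:
  x1 = (9 - (-2)·0.0000 - (-3)·0.0000) / (-9) = -1.0000
  x2 = (6 - (3)·-1.0000 - (-4)·0.0000) / (11) = 0.8182
  x3 = (8 - (-3)·-1.0000 - (-4)·0.8182) / (9) = 0.9192
Iteration 2:
  x1 = (9 - (-2)·0.8182 - (-3)·0.9192) / (-9) = -1.4882
  x2 = (6 - (3)·-1.4882 - (-4)·0.9192) / (11) = 1.2856
  x3 = (8 - (-3)·-1.4882 - (-4)·1.2856) / (9) = 0.9642
Iteration 3:
  x1 = (9 - (-2)·1.2856 - (-3)·0.9642) / (-9) = -1.6071
  x2 = (6 - (3)·-1.6071 - (-4)·0.9642) / (11) = 1.3344
  x3 = (8 - (-3)·-1.6071 - (-4)·1.3344) / (9) = 0.9463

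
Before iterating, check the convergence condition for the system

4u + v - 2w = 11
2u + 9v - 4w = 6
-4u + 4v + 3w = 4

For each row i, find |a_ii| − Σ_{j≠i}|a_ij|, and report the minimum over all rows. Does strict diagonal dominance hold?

-5

row 1: |4| − (1+2) = 1
row 2: |9| − (2+4) = 3
row 3: |3| − (4+4) = -5
minimum over rows = -5 → not strictly diagonally dominant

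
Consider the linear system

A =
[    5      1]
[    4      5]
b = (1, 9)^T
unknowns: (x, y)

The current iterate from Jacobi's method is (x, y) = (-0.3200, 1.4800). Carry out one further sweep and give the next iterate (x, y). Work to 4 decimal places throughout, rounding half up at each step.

One sweep:
  x = (1 - (1)·1.4800) / (5) = -0.0960
  y = (9 - (4)·-0.3200) / (5) = 2.0560

(-0.0960, 2.0560)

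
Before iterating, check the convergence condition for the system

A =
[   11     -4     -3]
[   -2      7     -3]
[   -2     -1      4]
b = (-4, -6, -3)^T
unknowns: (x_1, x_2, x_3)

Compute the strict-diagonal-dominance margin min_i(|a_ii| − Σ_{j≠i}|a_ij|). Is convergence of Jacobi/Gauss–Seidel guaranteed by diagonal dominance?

1

row 1: |11| − (4+3) = 4
row 2: |7| − (2+3) = 2
row 3: |4| − (2+1) = 1
minimum over rows = 1 → strictly diagonally dominant (convergence guaranteed)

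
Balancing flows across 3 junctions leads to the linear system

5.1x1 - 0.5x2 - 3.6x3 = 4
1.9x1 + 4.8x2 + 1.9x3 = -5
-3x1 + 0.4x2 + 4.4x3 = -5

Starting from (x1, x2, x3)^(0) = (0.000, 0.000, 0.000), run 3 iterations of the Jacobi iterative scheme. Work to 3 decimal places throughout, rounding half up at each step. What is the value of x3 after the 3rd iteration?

Iteration 1:
  x1 = (4 - (-0.5)·0.000 - (-3.6)·0.000) / (5.1) = 0.784
  x2 = (-5 - (1.9)·0.000 - (1.9)·0.000) / (4.8) = -1.042
  x3 = (-5 - (-3)·0.000 - (0.4)·0.000) / (4.4) = -1.136
Iteration 2:
  x1 = (4 - (-0.5)·-1.042 - (-3.6)·-1.136) / (5.1) = -0.120
  x2 = (-5 - (1.9)·0.784 - (1.9)·-1.136) / (4.8) = -0.902
  x3 = (-5 - (-3)·0.784 - (0.4)·-1.042) / (4.4) = -0.507
Iteration 3:
  x1 = (4 - (-0.5)·-0.902 - (-3.6)·-0.507) / (5.1) = 0.338
  x2 = (-5 - (1.9)·-0.120 - (1.9)·-0.507) / (4.8) = -0.793
  x3 = (-5 - (-3)·-0.120 - (0.4)·-0.902) / (4.4) = -1.136

-1.136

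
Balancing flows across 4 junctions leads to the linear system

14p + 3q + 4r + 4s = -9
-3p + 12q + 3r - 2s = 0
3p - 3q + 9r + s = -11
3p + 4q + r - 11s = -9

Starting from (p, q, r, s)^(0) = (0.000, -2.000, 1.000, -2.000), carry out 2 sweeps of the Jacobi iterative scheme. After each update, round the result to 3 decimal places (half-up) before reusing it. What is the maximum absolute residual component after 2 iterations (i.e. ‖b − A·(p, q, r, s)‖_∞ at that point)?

Iteration 1:
  p = (-9 - (3)·-2.000 - (4)·1.000 - (4)·-2.000) / (14) = 0.071
  q = (0 - (-3)·0.000 - (3)·1.000 - (-2)·-2.000) / (12) = -0.583
  r = (-11 - (3)·0.000 - (-3)·-2.000 - (1)·-2.000) / (9) = -1.667
  s = (-9 - (3)·0.000 - (4)·-2.000 - (1)·1.000) / (-11) = 0.182
Iteration 2:
  p = (-9 - (3)·-0.583 - (4)·-1.667 - (4)·0.182) / (14) = -0.094
  q = (0 - (-3)·0.071 - (3)·-1.667 - (-2)·0.182) / (12) = 0.465
  r = (-11 - (3)·0.071 - (-3)·-0.583 - (1)·0.182) / (9) = -1.460
  s = (-9 - (3)·0.071 - (4)·-0.583 - (1)·-1.667) / (-11) = 0.474
Residual b − A·x = (-5.135, -0.534, 3.343, -3.904); ∞-norm = 5.135

5.135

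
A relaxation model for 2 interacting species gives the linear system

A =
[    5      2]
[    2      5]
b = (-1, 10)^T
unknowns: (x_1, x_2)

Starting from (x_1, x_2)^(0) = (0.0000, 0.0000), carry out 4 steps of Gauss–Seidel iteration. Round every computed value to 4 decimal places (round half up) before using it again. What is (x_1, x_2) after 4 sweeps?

Iteration 1:
  x_1 = (-1 - (2)·0.0000) / (5) = -0.2000
  x_2 = (10 - (2)·-0.2000) / (5) = 2.0800
Iteration 2:
  x_1 = (-1 - (2)·2.0800) / (5) = -1.0320
  x_2 = (10 - (2)·-1.0320) / (5) = 2.4128
Iteration 3:
  x_1 = (-1 - (2)·2.4128) / (5) = -1.1651
  x_2 = (10 - (2)·-1.1651) / (5) = 2.4660
Iteration 4:
  x_1 = (-1 - (2)·2.4660) / (5) = -1.1864
  x_2 = (10 - (2)·-1.1864) / (5) = 2.4746

(-1.1864, 2.4746)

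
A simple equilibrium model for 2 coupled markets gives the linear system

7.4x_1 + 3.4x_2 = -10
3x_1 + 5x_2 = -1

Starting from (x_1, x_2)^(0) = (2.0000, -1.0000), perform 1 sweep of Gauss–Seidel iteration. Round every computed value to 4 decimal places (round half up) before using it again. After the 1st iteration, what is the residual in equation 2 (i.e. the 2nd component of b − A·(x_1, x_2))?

Iteration 1:
  x_1 = (-10 - (3.4)·-1.0000) / (7.4) = -0.8919
  x_2 = (-1 - (3)·-0.8919) / (5) = 0.3351
Residual b − A·x = (-4.5393, 0.0002)

0.0002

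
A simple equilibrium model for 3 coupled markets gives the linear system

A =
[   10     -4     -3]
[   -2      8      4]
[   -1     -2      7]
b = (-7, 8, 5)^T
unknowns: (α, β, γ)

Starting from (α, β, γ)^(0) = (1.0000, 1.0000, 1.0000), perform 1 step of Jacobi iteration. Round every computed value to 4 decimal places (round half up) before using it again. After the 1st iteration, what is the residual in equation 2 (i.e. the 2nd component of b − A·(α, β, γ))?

-2.5716

Iteration 1:
  α = (-7 - (-4)·1.0000 - (-3)·1.0000) / (10) = 0.0000
  β = (8 - (-2)·1.0000 - (4)·1.0000) / (8) = 0.7500
  γ = (5 - (-1)·1.0000 - (-2)·1.0000) / (7) = 1.1429
Residual b − A·x = (-0.5713, -2.5716, -1.5003)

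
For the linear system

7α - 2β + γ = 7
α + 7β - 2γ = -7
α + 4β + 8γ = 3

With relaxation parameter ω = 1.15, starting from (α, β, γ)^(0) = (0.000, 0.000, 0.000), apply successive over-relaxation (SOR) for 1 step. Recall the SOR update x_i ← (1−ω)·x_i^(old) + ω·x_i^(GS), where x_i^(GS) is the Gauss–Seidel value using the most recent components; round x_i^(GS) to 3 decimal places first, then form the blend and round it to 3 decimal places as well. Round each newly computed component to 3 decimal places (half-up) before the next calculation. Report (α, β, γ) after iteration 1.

(1.150, -1.339, 1.036)

Iteration 1:
  α: GS value = (7 - (-2)·0.000 - (1)·0.000) / (7) = 1.000;  α ← (1−ω)·0.000 + ω·1.000 = 1.150
  β: GS value = (-7 - (1)·1.150 - (-2)·0.000) / (7) = -1.164;  β ← (1−ω)·0.000 + ω·-1.164 = -1.339
  γ: GS value = (3 - (1)·1.150 - (4)·-1.339) / (8) = 0.901;  γ ← (1−ω)·0.000 + ω·0.901 = 1.036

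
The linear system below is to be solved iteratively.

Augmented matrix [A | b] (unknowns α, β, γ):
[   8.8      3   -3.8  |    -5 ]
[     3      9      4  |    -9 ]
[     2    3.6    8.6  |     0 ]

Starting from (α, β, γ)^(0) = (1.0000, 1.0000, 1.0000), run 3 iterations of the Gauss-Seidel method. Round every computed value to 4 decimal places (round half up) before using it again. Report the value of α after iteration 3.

0.1150

Iteration 1:
  α = (-5 - (3)·1.0000 - (-3.8)·1.0000) / (8.8) = -0.4773
  β = (-9 - (3)·-0.4773 - (4)·1.0000) / (9) = -1.2853
  γ = (0 - (2)·-0.4773 - (3.6)·-1.2853) / (8.6) = 0.6490
Iteration 2:
  α = (-5 - (3)·-1.2853 - (-3.8)·0.6490) / (8.8) = 0.1502
  β = (-9 - (3)·0.1502 - (4)·0.6490) / (9) = -1.3385
  γ = (0 - (2)·0.1502 - (3.6)·-1.3385) / (8.6) = 0.5254
Iteration 3:
  α = (-5 - (3)·-1.3385 - (-3.8)·0.5254) / (8.8) = 0.1150
  β = (-9 - (3)·0.1150 - (4)·0.5254) / (9) = -1.2718
  γ = (0 - (2)·0.1150 - (3.6)·-1.2718) / (8.6) = 0.5056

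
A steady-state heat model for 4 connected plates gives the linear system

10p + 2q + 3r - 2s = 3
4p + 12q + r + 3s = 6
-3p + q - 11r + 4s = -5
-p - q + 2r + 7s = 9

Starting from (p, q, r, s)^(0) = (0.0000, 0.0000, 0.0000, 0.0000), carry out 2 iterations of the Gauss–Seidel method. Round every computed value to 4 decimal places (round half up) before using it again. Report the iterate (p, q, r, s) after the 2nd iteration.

(0.3510, 0.0317, 0.8231, 1.1052)

Iteration 1:
  p = (3 - (2)·0.0000 - (3)·0.0000 - (-2)·0.0000) / (10) = 0.3000
  q = (6 - (4)·0.3000 - (1)·0.0000 - (3)·0.0000) / (12) = 0.4000
  r = (-5 - (-3)·0.3000 - (1)·0.4000 - (4)·0.0000) / (-11) = 0.4091
  s = (9 - (-1)·0.3000 - (-1)·0.4000 - (2)·0.4091) / (7) = 1.2688
Iteration 2:
  p = (3 - (2)·0.4000 - (3)·0.4091 - (-2)·1.2688) / (10) = 0.3510
  q = (6 - (4)·0.3510 - (1)·0.4091 - (3)·1.2688) / (12) = 0.0317
  r = (-5 - (-3)·0.3510 - (1)·0.0317 - (4)·1.2688) / (-11) = 0.8231
  s = (9 - (-1)·0.3510 - (-1)·0.0317 - (2)·0.8231) / (7) = 1.1052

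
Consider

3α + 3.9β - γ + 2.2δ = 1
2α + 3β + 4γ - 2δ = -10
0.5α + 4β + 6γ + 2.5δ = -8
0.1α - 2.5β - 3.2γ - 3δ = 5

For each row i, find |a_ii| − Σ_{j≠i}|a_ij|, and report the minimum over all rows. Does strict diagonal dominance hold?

row 1: |3| − (3.9+1+2.2) = -4.1
row 2: |3| − (2+4+2) = -5
row 3: |6| − (0.5+4+2.5) = -1
row 4: |-3| − (0.1+2.5+3.2) = -2.8
minimum over rows = -5 → not strictly diagonally dominant

-5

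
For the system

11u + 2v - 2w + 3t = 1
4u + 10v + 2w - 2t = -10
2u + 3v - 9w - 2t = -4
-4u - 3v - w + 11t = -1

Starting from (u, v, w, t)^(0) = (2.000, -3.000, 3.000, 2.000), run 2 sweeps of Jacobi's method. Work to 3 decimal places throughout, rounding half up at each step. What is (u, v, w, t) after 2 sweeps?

Iteration 1:
  u = (1 - (2)·-3.000 - (-2)·3.000 - (3)·2.000) / (11) = 0.636
  v = (-10 - (4)·2.000 - (2)·3.000 - (-2)·2.000) / (10) = -2.000
  w = (-4 - (2)·2.000 - (3)·-3.000 - (-2)·2.000) / (-9) = -0.556
  t = (-1 - (-4)·2.000 - (-3)·-3.000 - (-1)·3.000) / (11) = 0.091
Iteration 2:
  u = (1 - (2)·-2.000 - (-2)·-0.556 - (3)·0.091) / (11) = 0.329
  v = (-10 - (4)·0.636 - (2)·-0.556 - (-2)·0.091) / (10) = -1.125
  w = (-4 - (2)·0.636 - (3)·-2.000 - (-2)·0.091) / (-9) = -0.101
  t = (-1 - (-4)·0.636 - (-3)·-2.000 - (-1)·-0.556) / (11) = -0.456

(0.329, -1.125, -0.101, -0.456)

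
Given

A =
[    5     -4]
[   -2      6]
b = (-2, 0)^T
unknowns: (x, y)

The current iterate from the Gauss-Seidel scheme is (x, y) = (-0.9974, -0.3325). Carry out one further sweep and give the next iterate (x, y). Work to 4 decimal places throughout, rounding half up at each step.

One sweep:
  x = (-2 - (-4)·-0.3325) / (5) = -0.6660
  y = (0 - (-2)·-0.6660) / (6) = -0.2220

(-0.6660, -0.2220)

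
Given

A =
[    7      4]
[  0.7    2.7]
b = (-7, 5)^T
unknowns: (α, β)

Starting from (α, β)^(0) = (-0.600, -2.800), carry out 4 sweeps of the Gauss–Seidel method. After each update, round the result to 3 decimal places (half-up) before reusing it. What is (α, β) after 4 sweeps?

Iteration 1:
  α = (-7 - (4)·-2.800) / (7) = 0.600
  β = (5 - (0.7)·0.600) / (2.7) = 1.696
Iteration 2:
  α = (-7 - (4)·1.696) / (7) = -1.969
  β = (5 - (0.7)·-1.969) / (2.7) = 2.362
Iteration 3:
  α = (-7 - (4)·2.362) / (7) = -2.350
  β = (5 - (0.7)·-2.350) / (2.7) = 2.461
Iteration 4:
  α = (-7 - (4)·2.461) / (7) = -2.406
  β = (5 - (0.7)·-2.406) / (2.7) = 2.476

(-2.406, 2.476)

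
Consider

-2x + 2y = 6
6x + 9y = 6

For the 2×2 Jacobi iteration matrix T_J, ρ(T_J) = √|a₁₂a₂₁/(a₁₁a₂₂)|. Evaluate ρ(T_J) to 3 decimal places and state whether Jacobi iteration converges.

0.816

a₁₂a₂₁/(a₁₁a₂₂) = (2)·(6) / ((-2)·(9)) = -0.666667
ρ = √|-0.666667| = √0.666667 = 0.816
ρ < 1, so Jacobi converges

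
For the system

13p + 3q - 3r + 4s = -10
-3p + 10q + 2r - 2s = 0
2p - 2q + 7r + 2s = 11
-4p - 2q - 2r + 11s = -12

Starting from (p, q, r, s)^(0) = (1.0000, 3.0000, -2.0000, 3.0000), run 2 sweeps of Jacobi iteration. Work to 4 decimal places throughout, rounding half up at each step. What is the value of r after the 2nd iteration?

Iteration 1:
  p = (-10 - (3)·3.0000 - (-3)·-2.0000 - (4)·3.0000) / (13) = -2.8462
  q = (0 - (-3)·1.0000 - (2)·-2.0000 - (-2)·3.0000) / (10) = 1.3000
  r = (11 - (2)·1.0000 - (-2)·3.0000 - (2)·3.0000) / (7) = 1.2857
  s = (-12 - (-4)·1.0000 - (-2)·3.0000 - (-2)·-2.0000) / (11) = -0.5455
Iteration 2:
  p = (-10 - (3)·1.3000 - (-3)·1.2857 - (4)·-0.5455) / (13) = -0.6047
  q = (0 - (-3)·-2.8462 - (2)·1.2857 - (-2)·-0.5455) / (10) = -1.2201
  r = (11 - (2)·-2.8462 - (-2)·1.3000 - (2)·-0.5455) / (7) = 2.9119
  s = (-12 - (-4)·-2.8462 - (-2)·1.3000 - (-2)·1.2857) / (11) = -1.6558

2.9119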